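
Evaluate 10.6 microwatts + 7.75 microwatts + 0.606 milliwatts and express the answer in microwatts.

624.35 microwatts

In microwatts:
  10.6 microwatts → 10.6
  7.75 microwatts → 7.75
  0.606 milliwatts = 0.606 × 10^3 microwatts = 606
Sum: 10.6 + 7.75 + 606 = 624.35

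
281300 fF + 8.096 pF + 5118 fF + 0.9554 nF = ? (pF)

1249.914 pF

In pF:
  281300 fF = 281300 × 10⁻³ pF = 281.3
  8.096 pF → 8.096
  5118 fF = 5118 × 10⁻³ pF = 5.118
  0.9554 nF = 0.9554 × 10³ pF = 955.4
Sum: 281.3 + 8.096 + 5.118 + 955.4 = 1249.914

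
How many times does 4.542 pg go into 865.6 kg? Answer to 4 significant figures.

190600000000000000

(865.6 × 10³) / (4.542 × 10⁻¹²) = 190.58 × 10¹⁵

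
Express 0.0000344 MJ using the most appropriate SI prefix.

34.4 J

= 34.4 J; mantissa already in [1, 1000).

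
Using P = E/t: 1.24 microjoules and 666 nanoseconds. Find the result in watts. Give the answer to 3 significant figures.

1.86 watts

(1.24 × 10⁻⁶) / (666 × 10⁻⁹) = 0.0018619 × 10³ W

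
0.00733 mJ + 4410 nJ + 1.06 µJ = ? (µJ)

In µJ:
  0.00733 mJ = 0.00733 × 10³ µJ = 7.33
  4410 nJ = 4410 × 10⁻³ µJ = 4.41
  1.06 µJ → 1.06
Sum: 7.33 + 4.41 + 1.06 = 12.8

12.8 µJ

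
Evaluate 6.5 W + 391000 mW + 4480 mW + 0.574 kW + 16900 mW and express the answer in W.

In W:
  6.5 W → 6.5
  391000 mW = 391000e-3 W = 391
  4480 mW = 4480e-3 W = 4.48
  0.574 kW = 0.574e3 W = 574
  16900 mW = 16900e-3 W = 16.9
Sum: 6.5 + 391 + 4.48 + 574 + 16.9 = 992.88

992.88 W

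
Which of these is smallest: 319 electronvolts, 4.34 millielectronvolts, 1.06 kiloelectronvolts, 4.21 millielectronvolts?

4.21 millielectronvolts

319 electronvolts = 319 electronvolts
4.34 millielectronvolts = 0.00434 electronvolts
1.06 kiloelectronvolts = 1060 electronvolts
4.21 millielectronvolts = 0.00421 electronvolts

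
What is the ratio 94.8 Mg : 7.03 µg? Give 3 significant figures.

13500000000000

(94.8e6) / (7.03e-6) = 13.49e12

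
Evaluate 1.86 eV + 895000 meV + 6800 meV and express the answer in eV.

In eV:
  1.86 eV → 1.86
  895000 meV = 895000 × 10⁻³ eV = 895
  6800 meV = 6800 × 10⁻³ eV = 6.8
Sum: 1.86 + 895 + 6.8 = 903.66

903.66 eV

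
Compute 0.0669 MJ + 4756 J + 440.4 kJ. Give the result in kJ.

In kJ:
  0.0669 MJ = 0.0669 × 10³ kJ = 66.9
  4756 J = 4756 × 10⁻³ kJ = 4.756
  440.4 kJ → 440.4
Sum: 66.9 + 4.756 + 440.4 = 512.056

512.056 kJ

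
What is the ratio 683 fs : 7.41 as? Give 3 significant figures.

92200

(683e-15) / (7.41e-18) = 92.17e3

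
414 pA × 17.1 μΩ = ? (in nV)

414e-12 × 17.1e-6 = 7079.4e-18 V

0.0000070794 nV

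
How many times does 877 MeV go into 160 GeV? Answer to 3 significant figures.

182

(160 × 10^9) / (877 × 10^6) = 0.1824 × 10^3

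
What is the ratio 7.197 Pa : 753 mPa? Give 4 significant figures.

9.558

(7.197) / (753 × 10^-3) = 0.0095578 × 10^3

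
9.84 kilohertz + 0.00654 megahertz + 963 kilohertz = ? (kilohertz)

979.38 kilohertz

In kilohertz:
  9.84 kilohertz → 9.84
  0.00654 megahertz = 0.00654e3 kilohertz = 6.54
  963 kilohertz → 963
Sum: 9.84 + 6.54 + 963 = 979.38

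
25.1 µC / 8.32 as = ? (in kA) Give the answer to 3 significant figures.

3020000000 kA

(25.1 × 10^-6) / (8.32 × 10^-18) = 3.0168 × 10^12 A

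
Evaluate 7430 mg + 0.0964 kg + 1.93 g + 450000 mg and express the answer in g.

555.76 g

In g:
  7430 mg = 7430e-3 g = 7.43
  0.0964 kg = 0.0964e3 g = 96.4
  1.93 g → 1.93
  450000 mg = 450000e-3 g = 450
Sum: 7.43 + 96.4 + 1.93 + 450 = 555.76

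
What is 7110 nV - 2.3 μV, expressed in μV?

4.81 μV

In μV:
  7110 nV = 7110 × 10^-3 μV = 7.11
  2.3 μV → 2.3
Difference: 7.11 - 2.3 = 4.81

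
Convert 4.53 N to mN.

4530 mN

(no prefix) = 1e0, milli = 1e-3; factor is 1e3.
4.53 × 1e3 = 4530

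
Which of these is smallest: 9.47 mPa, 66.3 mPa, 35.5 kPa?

9.47 mPa = 0.00947 Pa
66.3 mPa = 0.0663 Pa
35.5 kPa = 35500 Pa

9.47 mPa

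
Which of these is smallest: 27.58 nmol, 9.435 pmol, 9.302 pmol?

9.302 pmol

27.58 nmol = 0.00000002758 mol
9.435 pmol = 0.000000000009435 mol
9.302 pmol = 0.000000000009302 mol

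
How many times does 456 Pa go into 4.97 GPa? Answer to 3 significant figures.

(4.97e9) / (456) = 0.0109e9

10900000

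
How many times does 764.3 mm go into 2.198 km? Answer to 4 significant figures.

(2.198 × 10^3) / (764.3 × 10^-3) = 0.0028758 × 10^6

2876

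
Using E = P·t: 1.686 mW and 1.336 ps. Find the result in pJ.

0.002252496 pJ

1.686 × 10⁻³ × 1.336 × 10⁻¹² = 2.252496 × 10⁻¹⁵ J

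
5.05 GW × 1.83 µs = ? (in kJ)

5.05 × 10⁹ × 1.83 × 10⁻⁶ = 9.2415 × 10³ J

9.2415 kJ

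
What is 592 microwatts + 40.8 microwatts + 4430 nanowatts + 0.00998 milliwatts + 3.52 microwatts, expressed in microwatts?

650.73 microwatts

In microwatts:
  592 microwatts → 592
  40.8 microwatts → 40.8
  4430 nanowatts = 4430e-3 microwatts = 4.43
  0.00998 milliwatts = 0.00998e3 microwatts = 9.98
  3.52 microwatts → 3.52
Sum: 592 + 40.8 + 4.43 + 9.98 + 3.52 = 650.73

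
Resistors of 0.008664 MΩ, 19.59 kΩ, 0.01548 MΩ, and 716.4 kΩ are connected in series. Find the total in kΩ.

760.134 kΩ

In kΩ:
  0.008664 MΩ = 0.008664 × 10^3 kΩ = 8.664
  19.59 kΩ → 19.59
  0.01548 MΩ = 0.01548 × 10^3 kΩ = 15.48
  716.4 kΩ → 716.4
Sum: 8.664 + 19.59 + 15.48 + 716.4 = 760.134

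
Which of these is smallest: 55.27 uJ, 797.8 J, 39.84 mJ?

55.27 uJ

55.27 uJ = 0.00005527 J
797.8 J = 797.8 J
39.84 mJ = 0.03984 J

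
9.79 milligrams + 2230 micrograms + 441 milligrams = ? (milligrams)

453.02 milligrams

In milligrams:
  9.79 milligrams → 9.79
  2230 micrograms = 2230 × 10^-3 milligrams = 2.23
  441 milligrams → 441
Sum: 9.79 + 2.23 + 441 = 453.02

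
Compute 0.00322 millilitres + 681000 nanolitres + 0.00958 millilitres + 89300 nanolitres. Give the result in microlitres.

783.1 microlitres

In microlitres:
  0.00322 millilitres = 0.00322 × 10^3 microlitres = 3.22
  681000 nanolitres = 681000 × 10^-3 microlitres = 681
  0.00958 millilitres = 0.00958 × 10^3 microlitres = 9.58
  89300 nanolitres = 89300 × 10^-3 microlitres = 89.3
Sum: 3.22 + 681 + 9.58 + 89.3 = 783.1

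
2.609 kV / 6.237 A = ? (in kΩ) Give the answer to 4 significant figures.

0.4183 kΩ

(2.609 × 10³) / (6.237) = 0.41831 × 10³ Ω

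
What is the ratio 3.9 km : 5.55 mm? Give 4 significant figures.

(3.9 × 10^3) / (5.55 × 10^-3) = 0.7027 × 10^6

702700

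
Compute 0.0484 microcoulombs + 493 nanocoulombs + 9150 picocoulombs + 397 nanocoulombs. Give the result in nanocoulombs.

In nanocoulombs:
  0.0484 microcoulombs = 0.0484 × 10^3 nanocoulombs = 48.4
  493 nanocoulombs → 493
  9150 picocoulombs = 9150 × 10^-3 nanocoulombs = 9.15
  397 nanocoulombs → 397
Sum: 48.4 + 493 + 9.15 + 397 = 947.55

947.55 nanocoulombs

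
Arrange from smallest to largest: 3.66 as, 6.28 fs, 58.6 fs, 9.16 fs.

3.66 as = 0.00000000000000000366 s
6.28 fs = 0.00000000000000628 s
58.6 fs = 0.0000000000000586 s
9.16 fs = 0.00000000000000916 s

3.66 as < 6.28 fs < 9.16 fs < 58.6 fs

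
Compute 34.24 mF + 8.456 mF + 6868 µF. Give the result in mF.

49.564 mF

In mF:
  34.24 mF → 34.24
  8.456 mF → 8.456
  6868 µF = 6868e-3 mF = 6.868
Sum: 34.24 + 8.456 + 6.868 = 49.564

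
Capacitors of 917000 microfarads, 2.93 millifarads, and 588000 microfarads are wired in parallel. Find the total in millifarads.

In millifarads:
  917000 microfarads = 917000 × 10^-3 millifarads = 917
  2.93 millifarads → 2.93
  588000 microfarads = 588000 × 10^-3 millifarads = 588
Sum: 917 + 2.93 + 588 = 1507.93

1507.93 millifarads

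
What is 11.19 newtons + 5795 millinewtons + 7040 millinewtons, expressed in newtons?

24.025 newtons

In newtons:
  11.19 newtons → 11.19
  5795 millinewtons = 5795 × 10⁻³ newtons = 5.795
  7040 millinewtons = 7040 × 10⁻³ newtons = 7.04
Sum: 11.19 + 5.795 + 7.04 = 24.025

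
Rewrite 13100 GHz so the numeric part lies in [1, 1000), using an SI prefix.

= 13.1e12 Hz; 1e12 is tera.

13.1 THz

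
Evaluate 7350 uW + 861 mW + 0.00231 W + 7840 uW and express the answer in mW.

In mW:
  7350 uW = 7350 × 10⁻³ mW = 7.35
  861 mW → 861
  0.00231 W = 0.00231 × 10³ mW = 2.31
  7840 uW = 7840 × 10⁻³ mW = 7.84
Sum: 7.35 + 861 + 2.31 + 7.84 = 878.5

878.5 mW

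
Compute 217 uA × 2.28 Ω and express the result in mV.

217 × 10⁻⁶ × 2.28 = 494.76 × 10⁻⁶ V

0.49476 mV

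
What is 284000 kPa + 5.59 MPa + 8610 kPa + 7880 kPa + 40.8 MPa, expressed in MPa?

346.88 MPa

In MPa:
  284000 kPa = 284000 × 10⁻³ MPa = 284
  5.59 MPa → 5.59
  8610 kPa = 8610 × 10⁻³ MPa = 8.61
  7880 kPa = 7880 × 10⁻³ MPa = 7.88
  40.8 MPa → 40.8
Sum: 284 + 5.59 + 8.61 + 7.88 + 40.8 = 346.88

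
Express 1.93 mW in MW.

milli = 10⁻³, mega = 10⁶; factor is 10⁻⁹.
1.93 × 10⁻⁹ = 0.00000000193

0.00000000193 MW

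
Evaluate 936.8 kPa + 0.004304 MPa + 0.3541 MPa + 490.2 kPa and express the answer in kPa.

1785.404 kPa

In kPa:
  936.8 kPa → 936.8
  0.004304 MPa = 0.004304 × 10^3 kPa = 4.304
  0.3541 MPa = 0.3541 × 10^3 kPa = 354.1
  490.2 kPa → 490.2
Sum: 936.8 + 4.304 + 354.1 + 490.2 = 1785.404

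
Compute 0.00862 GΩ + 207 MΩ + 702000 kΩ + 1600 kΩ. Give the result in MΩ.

In MΩ:
  0.00862 GΩ = 0.00862 × 10^3 MΩ = 8.62
  207 MΩ → 207
  702000 kΩ = 702000 × 10^-3 MΩ = 702
  1600 kΩ = 1600 × 10^-3 MΩ = 1.6
Sum: 8.62 + 207 + 702 + 1.6 = 919.22

919.22 MΩ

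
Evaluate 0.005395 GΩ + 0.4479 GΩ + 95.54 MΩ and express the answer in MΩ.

In MΩ:
  0.005395 GΩ = 0.005395 × 10³ MΩ = 5.395
  0.4479 GΩ = 0.4479 × 10³ MΩ = 447.9
  95.54 MΩ → 95.54
Sum: 5.395 + 447.9 + 95.54 = 548.835

548.835 MΩ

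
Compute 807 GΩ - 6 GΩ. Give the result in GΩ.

In GΩ:
  807 GΩ → 807
  6 GΩ → 6
Difference: 807 - 6 = 801

801 GΩ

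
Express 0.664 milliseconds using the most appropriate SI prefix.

664 microseconds

= 664 × 10^-6 seconds; 10^-6 is micro.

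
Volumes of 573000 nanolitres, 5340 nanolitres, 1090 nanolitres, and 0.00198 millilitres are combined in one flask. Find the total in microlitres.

581.41 microlitres

In microlitres:
  573000 nanolitres = 573000e-3 microlitres = 573
  5340 nanolitres = 5340e-3 microlitres = 5.34
  1090 nanolitres = 1090e-3 microlitres = 1.09
  0.00198 millilitres = 0.00198e3 microlitres = 1.98
Sum: 573 + 5.34 + 1.09 + 1.98 = 581.41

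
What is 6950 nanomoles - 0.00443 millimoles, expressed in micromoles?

2.52 micromoles

In micromoles:
  6950 nanomoles = 6950 × 10^-3 micromoles = 6.95
  0.00443 millimoles = 0.00443 × 10^3 micromoles = 4.43
Difference: 6.95 - 4.43 = 2.52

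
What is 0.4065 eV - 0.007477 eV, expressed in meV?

In meV:
  0.4065 eV = 0.4065e3 meV = 406.5
  0.007477 eV = 0.007477e3 meV = 7.477
Difference: 406.5 - 7.477 = 399.023

399.023 meV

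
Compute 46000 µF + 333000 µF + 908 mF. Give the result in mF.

1287 mF

In mF:
  46000 µF = 46000 × 10^-3 mF = 46
  333000 µF = 333000 × 10^-3 mF = 333
  908 mF → 908
Sum: 46 + 333 + 908 = 1287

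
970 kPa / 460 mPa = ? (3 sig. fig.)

(970 × 10³) / (460 × 10⁻³) = 2.109 × 10⁶

2110000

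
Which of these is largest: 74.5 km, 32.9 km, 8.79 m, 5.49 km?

74.5 km = 74500 m
32.9 km = 32900 m
8.79 m = 8.79 m
5.49 km = 5490 m

74.5 km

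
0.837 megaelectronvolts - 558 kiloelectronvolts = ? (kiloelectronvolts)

In kiloelectronvolts:
  0.837 megaelectronvolts = 0.837e3 kiloelectronvolts = 837
  558 kiloelectronvolts → 558
Difference: 837 - 558 = 279

279 kiloelectronvolts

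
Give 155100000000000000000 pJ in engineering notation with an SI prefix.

155.1 MJ

= 155.1 × 10^6 J; 10^6 is mega.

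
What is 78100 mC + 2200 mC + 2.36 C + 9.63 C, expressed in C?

In C:
  78100 mC = 78100 × 10^-3 C = 78.1
  2200 mC = 2200 × 10^-3 C = 2.2
  2.36 C → 2.36
  9.63 C → 9.63
Sum: 78.1 + 2.2 + 2.36 + 9.63 = 92.29

92.29 C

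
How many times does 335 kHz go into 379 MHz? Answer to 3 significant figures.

1130

(379 × 10⁶) / (335 × 10³) = 1.131 × 10³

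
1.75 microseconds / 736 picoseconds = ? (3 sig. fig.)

(1.75 × 10^-6) / (736 × 10^-12) = 0.002378 × 10^6

2380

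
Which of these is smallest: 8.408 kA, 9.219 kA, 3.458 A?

3.458 A

8.408 kA = 8408 A
9.219 kA = 9219 A
3.458 A = 3.458 A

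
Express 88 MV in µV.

88000000000000 µV

mega = 1e6, micro = 1e-6; factor is 1e12.
88 × 1e12 = 88000000000000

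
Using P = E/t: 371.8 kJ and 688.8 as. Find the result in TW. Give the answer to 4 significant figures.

539800000 TW

(371.8 × 10^3) / (688.8 × 10^-18) = 0.539779 × 10^21 W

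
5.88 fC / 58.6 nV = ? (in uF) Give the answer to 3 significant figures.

(5.88 × 10^-15) / (58.6 × 10^-9) = 0.10034 × 10^-6 F

0.100 uF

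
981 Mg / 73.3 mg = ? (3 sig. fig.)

13400000000

(981e6) / (73.3e-3) = 13.38e9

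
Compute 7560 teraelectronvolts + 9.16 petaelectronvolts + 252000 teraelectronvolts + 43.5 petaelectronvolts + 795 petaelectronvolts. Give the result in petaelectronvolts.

1107.22 petaelectronvolts

In petaelectronvolts:
  7560 teraelectronvolts = 7560 × 10⁻³ petaelectronvolts = 7.56
  9.16 petaelectronvolts → 9.16
  252000 teraelectronvolts = 252000 × 10⁻³ petaelectronvolts = 252
  43.5 petaelectronvolts → 43.5
  795 petaelectronvolts → 795
Sum: 7.56 + 9.16 + 252 + 43.5 + 795 = 1107.22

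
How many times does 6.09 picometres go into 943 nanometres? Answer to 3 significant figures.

(943 × 10⁻⁹) / (6.09 × 10⁻¹²) = 154.8 × 10³

155000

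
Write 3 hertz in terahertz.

(no prefix) = 10⁰, tera = 10¹²; factor is 10⁻¹².
3 × 10⁻¹² = 0.000000000003

0.000000000003 terahertz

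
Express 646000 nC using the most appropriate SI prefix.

= 646 × 10⁻⁶ C; 10⁻⁶ is micro.

646 µC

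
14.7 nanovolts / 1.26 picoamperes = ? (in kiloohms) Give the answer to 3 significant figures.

11.7 kiloohms

(14.7 × 10⁻⁹) / (1.26 × 10⁻¹²) = 11.667 × 10³ Ω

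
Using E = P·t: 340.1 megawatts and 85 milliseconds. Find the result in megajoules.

340.1 × 10^6 × 85 × 10^-3 = 28908.5 × 10^3 J

28.9085 megajoules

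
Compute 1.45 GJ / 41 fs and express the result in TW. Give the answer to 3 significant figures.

(1.45 × 10^9) / (41 × 10^-15) = 0.035366 × 10^24 W

35400000000 TW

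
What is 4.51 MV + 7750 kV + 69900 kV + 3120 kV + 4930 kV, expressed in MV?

90.21 MV

In MV:
  4.51 MV → 4.51
  7750 kV = 7750e-3 MV = 7.75
  69900 kV = 69900e-3 MV = 69.9
  3120 kV = 3120e-3 MV = 3.12
  4930 kV = 4930e-3 MV = 4.93
Sum: 4.51 + 7.75 + 69.9 + 3.12 + 4.93 = 90.21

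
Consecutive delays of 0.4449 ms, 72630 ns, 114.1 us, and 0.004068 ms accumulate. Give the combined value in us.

635.698 us

In us:
  0.4449 ms = 0.4449 × 10³ us = 444.9
  72630 ns = 72630 × 10⁻³ us = 72.63
  114.1 us → 114.1
  0.004068 ms = 0.004068 × 10³ us = 4.068
Sum: 444.9 + 72.63 + 114.1 + 4.068 = 635.698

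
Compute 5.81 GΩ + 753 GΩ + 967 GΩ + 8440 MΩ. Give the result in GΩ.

In GΩ:
  5.81 GΩ → 5.81
  753 GΩ → 753
  967 GΩ → 967
  8440 MΩ = 8440 × 10⁻³ GΩ = 8.44
Sum: 5.81 + 753 + 967 + 8.44 = 1734.25

1734.25 GΩ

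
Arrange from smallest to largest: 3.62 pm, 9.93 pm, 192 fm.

192 fm < 3.62 pm < 9.93 pm

3.62 pm = 0.00000000000362 m
9.93 pm = 0.00000000000993 m
192 fm = 0.000000000000192 m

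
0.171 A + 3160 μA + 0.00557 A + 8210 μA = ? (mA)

In mA:
  0.171 A = 0.171 × 10^3 mA = 171
  3160 μA = 3160 × 10^-3 mA = 3.16
  0.00557 A = 0.00557 × 10^3 mA = 5.57
  8210 μA = 8210 × 10^-3 mA = 8.21
Sum: 171 + 3.16 + 5.57 + 8.21 = 187.94

187.94 mA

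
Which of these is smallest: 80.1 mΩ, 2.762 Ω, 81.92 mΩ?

80.1 mΩ

80.1 mΩ = 0.0801 Ω
2.762 Ω = 2.762 Ω
81.92 mΩ = 0.08192 Ω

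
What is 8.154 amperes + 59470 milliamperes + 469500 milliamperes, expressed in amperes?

537.124 amperes

In amperes:
  8.154 amperes → 8.154
  59470 milliamperes = 59470 × 10⁻³ amperes = 59.47
  469500 milliamperes = 469500 × 10⁻³ amperes = 469.5
Sum: 8.154 + 59.47 + 469.5 = 537.124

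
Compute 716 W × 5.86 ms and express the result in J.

716 × 5.86 × 10^-3 = 4195.76 × 10^-3 J

4.19576 J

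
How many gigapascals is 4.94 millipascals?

milli = 1e-3, giga = 1e9; factor is 1e-12.
4.94 × 1e-12 = 0.00000000000494

0.00000000000494 gigapascals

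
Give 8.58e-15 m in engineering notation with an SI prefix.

8.58 fm

= 8.58e-15 m; 1e-15 is femto.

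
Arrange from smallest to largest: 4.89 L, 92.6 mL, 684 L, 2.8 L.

92.6 mL < 2.8 L < 4.89 L < 684 L

4.89 L = 4.89 L
92.6 mL = 0.0926 L
684 L = 684 L
2.8 L = 2.8 L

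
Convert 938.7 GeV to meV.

giga = 10^9, milli = 10^-3; factor is 10^12.
938.7 × 10^12 = 938700000000000

938700000000000 meV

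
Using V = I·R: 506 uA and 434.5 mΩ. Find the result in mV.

506 × 10^-6 × 434.5 × 10^-3 = 219857 × 10^-9 V

0.219857 mV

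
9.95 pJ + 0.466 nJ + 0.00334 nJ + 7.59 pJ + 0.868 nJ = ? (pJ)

1354.88 pJ

In pJ:
  9.95 pJ → 9.95
  0.466 nJ = 0.466 × 10³ pJ = 466
  0.00334 nJ = 0.00334 × 10³ pJ = 3.34
  7.59 pJ → 7.59
  0.868 nJ = 0.868 × 10³ pJ = 868
Sum: 9.95 + 466 + 3.34 + 7.59 + 868 = 1354.88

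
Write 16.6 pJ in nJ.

0.0166 nJ

pico = 10⁻¹², nano = 10⁻⁹; factor is 10⁻³.
16.6 × 10⁻³ = 0.0166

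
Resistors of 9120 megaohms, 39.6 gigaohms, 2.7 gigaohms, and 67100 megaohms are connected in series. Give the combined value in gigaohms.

118.52 gigaohms

In gigaohms:
  9120 megaohms = 9120 × 10^-3 gigaohms = 9.12
  39.6 gigaohms → 39.6
  2.7 gigaohms → 2.7
  67100 megaohms = 67100 × 10^-3 gigaohms = 67.1
Sum: 9.12 + 39.6 + 2.7 + 67.1 = 118.52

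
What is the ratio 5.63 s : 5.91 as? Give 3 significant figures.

(5.63) / (5.91 × 10⁻¹⁸) = 0.9526 × 10¹⁸

953000000000000000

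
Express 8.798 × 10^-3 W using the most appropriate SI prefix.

8.798 mW

= 8.798 × 10^-3 W; 10^-3 is milli.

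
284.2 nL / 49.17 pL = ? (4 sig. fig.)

5780

(284.2 × 10⁻⁹) / (49.17 × 10⁻¹²) = 5.7799 × 10³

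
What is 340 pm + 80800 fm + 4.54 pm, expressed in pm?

In pm:
  340 pm → 340
  80800 fm = 80800e-3 pm = 80.8
  4.54 pm → 4.54
Sum: 340 + 80.8 + 4.54 = 425.34

425.34 pm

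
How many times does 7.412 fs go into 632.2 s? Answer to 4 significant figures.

(632.2) / (7.412 × 10⁻¹⁵) = 85.294 × 10¹⁵

85290000000000000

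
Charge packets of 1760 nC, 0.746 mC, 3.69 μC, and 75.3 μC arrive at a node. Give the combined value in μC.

826.75 μC

In μC:
  1760 nC = 1760e-3 μC = 1.76
  0.746 mC = 0.746e3 μC = 746
  3.69 μC → 3.69
  75.3 μC → 75.3
Sum: 1.76 + 746 + 3.69 + 75.3 = 826.75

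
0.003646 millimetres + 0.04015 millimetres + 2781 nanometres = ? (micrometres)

46.577 micrometres

In micrometres:
  0.003646 millimetres = 0.003646 × 10^3 micrometres = 3.646
  0.04015 millimetres = 0.04015 × 10^3 micrometres = 40.15
  2781 nanometres = 2781 × 10^-3 micrometres = 2.781
Sum: 3.646 + 40.15 + 2.781 = 46.577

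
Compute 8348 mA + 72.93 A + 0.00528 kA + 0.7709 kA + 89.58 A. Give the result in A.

In A:
  8348 mA = 8348e-3 A = 8.348
  72.93 A → 72.93
  0.00528 kA = 0.00528e3 A = 5.28
  0.7709 kA = 0.7709e3 A = 770.9
  89.58 A → 89.58
Sum: 8.348 + 72.93 + 5.28 + 770.9 + 89.58 = 947.038

947.038 A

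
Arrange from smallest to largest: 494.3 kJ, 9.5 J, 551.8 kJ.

9.5 J < 494.3 kJ < 551.8 kJ

494.3 kJ = 494300 J
9.5 J = 9.5 J
551.8 kJ = 551800 J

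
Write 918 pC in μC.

0.000918 μC

pico = 10⁻¹², micro = 10⁻⁶; factor is 10⁻⁶.
918 × 10⁻⁶ = 0.000918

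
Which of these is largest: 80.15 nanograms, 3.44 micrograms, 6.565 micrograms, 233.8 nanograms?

6.565 micrograms

80.15 nanograms = 0.00000008015 grams
3.44 micrograms = 0.00000344 grams
6.565 micrograms = 0.000006565 grams
233.8 nanograms = 0.0000002338 grams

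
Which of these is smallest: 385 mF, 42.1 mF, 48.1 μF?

385 mF = 0.385 F
42.1 mF = 0.0421 F
48.1 μF = 0.0000481 F

48.1 μF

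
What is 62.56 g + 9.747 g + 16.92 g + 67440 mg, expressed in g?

In g:
  62.56 g → 62.56
  9.747 g → 9.747
  16.92 g → 16.92
  67440 mg = 67440e-3 g = 67.44
Sum: 62.56 + 9.747 + 16.92 + 67.44 = 156.667

156.667 g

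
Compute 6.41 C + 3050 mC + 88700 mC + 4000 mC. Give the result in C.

102.16 C

In C:
  6.41 C → 6.41
  3050 mC = 3050 × 10⁻³ C = 3.05
  88700 mC = 88700 × 10⁻³ C = 88.7
  4000 mC = 4000 × 10⁻³ C = 4
Sum: 6.41 + 3.05 + 88.7 + 4 = 102.16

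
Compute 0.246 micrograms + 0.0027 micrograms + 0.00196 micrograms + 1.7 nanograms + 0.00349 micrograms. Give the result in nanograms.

255.85 nanograms

In nanograms:
  0.246 micrograms = 0.246e3 nanograms = 246
  0.0027 micrograms = 0.0027e3 nanograms = 2.7
  0.00196 micrograms = 0.00196e3 nanograms = 1.96
  1.7 nanograms → 1.7
  0.00349 micrograms = 0.00349e3 nanograms = 3.49
Sum: 246 + 2.7 + 1.96 + 1.7 + 3.49 = 255.85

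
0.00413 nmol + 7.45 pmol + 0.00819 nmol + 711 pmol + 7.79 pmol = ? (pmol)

738.56 pmol

In pmol:
  0.00413 nmol = 0.00413 × 10^3 pmol = 4.13
  7.45 pmol → 7.45
  0.00819 nmol = 0.00819 × 10^3 pmol = 8.19
  711 pmol → 711
  7.79 pmol → 7.79
Sum: 4.13 + 7.45 + 8.19 + 711 + 7.79 = 738.56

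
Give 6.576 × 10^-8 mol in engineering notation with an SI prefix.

= 65.76 × 10^-9 mol; 10^-9 is nano.

65.76 nmol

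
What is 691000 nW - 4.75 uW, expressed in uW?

In uW:
  691000 nW = 691000 × 10⁻³ uW = 691
  4.75 uW → 4.75
Difference: 691 - 4.75 = 686.25

686.25 uW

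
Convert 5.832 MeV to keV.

mega = 10^6, kilo = 10^3; factor is 10^3.
5.832 × 10^3 = 5832

5832 keV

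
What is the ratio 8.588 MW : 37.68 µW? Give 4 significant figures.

(8.588e6) / (37.68e-6) = 0.22792e12

227900000000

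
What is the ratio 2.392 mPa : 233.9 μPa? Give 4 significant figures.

(2.392 × 10^-3) / (233.9 × 10^-6) = 0.010227 × 10^3

10.23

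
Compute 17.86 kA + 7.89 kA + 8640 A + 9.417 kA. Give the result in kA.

43.807 kA

In kA:
  17.86 kA → 17.86
  7.89 kA → 7.89
  8640 A = 8640e-3 kA = 8.64
  9.417 kA → 9.417
Sum: 17.86 + 7.89 + 8.64 + 9.417 = 43.807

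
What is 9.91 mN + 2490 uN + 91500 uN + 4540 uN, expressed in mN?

108.44 mN

In mN:
  9.91 mN → 9.91
  2490 uN = 2490e-3 mN = 2.49
  91500 uN = 91500e-3 mN = 91.5
  4540 uN = 4540e-3 mN = 4.54
Sum: 9.91 + 2.49 + 91.5 + 4.54 = 108.44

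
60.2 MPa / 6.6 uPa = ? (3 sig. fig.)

9120000000000

(60.2 × 10^6) / (6.6 × 10^-6) = 9.121 × 10^12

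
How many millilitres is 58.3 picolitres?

0.0000000583 millilitres

pico = 1e-12, milli = 1e-3; factor is 1e-9.
58.3 × 1e-9 = 0.0000000583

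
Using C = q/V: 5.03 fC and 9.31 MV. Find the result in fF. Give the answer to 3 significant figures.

(5.03 × 10⁻¹⁵) / (9.31 × 10⁶) = 0.54028 × 10⁻²¹ F

0.000000540 fF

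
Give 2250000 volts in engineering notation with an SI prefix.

2.25 megavolts

= 2.25 × 10⁶ volts; 10⁶ is mega.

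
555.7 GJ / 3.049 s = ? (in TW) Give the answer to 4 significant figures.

0.1823 TW

(555.7e9) / (3.049) = 182.256e9 W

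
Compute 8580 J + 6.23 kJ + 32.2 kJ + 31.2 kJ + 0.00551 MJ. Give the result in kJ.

83.72 kJ

In kJ:
  8580 J = 8580e-3 kJ = 8.58
  6.23 kJ → 6.23
  32.2 kJ → 32.2
  31.2 kJ → 31.2
  0.00551 MJ = 0.00551e3 kJ = 5.51
Sum: 8.58 + 6.23 + 32.2 + 31.2 + 5.51 = 83.72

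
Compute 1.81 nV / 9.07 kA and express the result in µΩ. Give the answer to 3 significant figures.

(1.81e-9) / (9.07e3) = 0.19956e-12 Ω

0.000000200 µΩ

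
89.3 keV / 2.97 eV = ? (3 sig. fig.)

(89.3 × 10^3) / (2.97) = 30.07 × 10^3

30100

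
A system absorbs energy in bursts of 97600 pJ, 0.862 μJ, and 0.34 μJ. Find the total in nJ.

1299.6 nJ

In nJ:
  97600 pJ = 97600 × 10⁻³ nJ = 97.6
  0.862 μJ = 0.862 × 10³ nJ = 862
  0.34 μJ = 0.34 × 10³ nJ = 340
Sum: 97.6 + 862 + 340 = 1299.6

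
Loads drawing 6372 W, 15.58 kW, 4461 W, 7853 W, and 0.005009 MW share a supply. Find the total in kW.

39.275 kW

In kW:
  6372 W = 6372e-3 kW = 6.372
  15.58 kW → 15.58
  4461 W = 4461e-3 kW = 4.461
  7853 W = 7853e-3 kW = 7.853
  0.005009 MW = 0.005009e3 kW = 5.009
Sum: 6.372 + 15.58 + 4.461 + 7.853 + 5.009 = 39.275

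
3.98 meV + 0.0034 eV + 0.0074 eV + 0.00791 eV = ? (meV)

In meV:
  3.98 meV → 3.98
  0.0034 eV = 0.0034e3 meV = 3.4
  0.0074 eV = 0.0074e3 meV = 7.4
  0.00791 eV = 0.00791e3 meV = 7.91
Sum: 3.98 + 3.4 + 7.4 + 7.91 = 22.69

22.69 meV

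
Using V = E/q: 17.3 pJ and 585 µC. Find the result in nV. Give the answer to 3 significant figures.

(17.3 × 10^-12) / (585 × 10^-6) = 0.029573 × 10^-6 V

29.6 nV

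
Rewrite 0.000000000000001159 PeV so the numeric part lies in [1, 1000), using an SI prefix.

= 1.159 eV; mantissa already in [1, 1000).

1.159 eV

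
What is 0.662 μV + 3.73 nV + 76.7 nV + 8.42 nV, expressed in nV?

750.85 nV

In nV:
  0.662 μV = 0.662e3 nV = 662
  3.73 nV → 3.73
  76.7 nV → 76.7
  8.42 nV → 8.42
Sum: 662 + 3.73 + 76.7 + 8.42 = 750.85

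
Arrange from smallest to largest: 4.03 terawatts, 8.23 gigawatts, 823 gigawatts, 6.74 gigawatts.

4.03 terawatts = 4030000000000 watts
8.23 gigawatts = 8230000000 watts
823 gigawatts = 823000000000 watts
6.74 gigawatts = 6740000000 watts

6.74 gigawatts < 8.23 gigawatts < 823 gigawatts < 4.03 terawatts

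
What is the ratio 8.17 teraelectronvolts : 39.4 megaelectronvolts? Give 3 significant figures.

(8.17e12) / (39.4e6) = 0.2074e6

207000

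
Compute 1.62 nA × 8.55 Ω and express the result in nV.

1.62 × 10⁻⁹ × 8.55 = 13.851 × 10⁻⁹ V

13.851 nV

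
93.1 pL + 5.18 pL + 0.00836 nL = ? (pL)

106.64 pL

In pL:
  93.1 pL → 93.1
  5.18 pL → 5.18
  0.00836 nL = 0.00836 × 10³ pL = 8.36
Sum: 93.1 + 5.18 + 8.36 = 106.64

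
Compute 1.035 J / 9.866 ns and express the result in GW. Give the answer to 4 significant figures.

0.1049 GW

(1.035) / (9.866 × 10⁻⁹) = 0.104906 × 10⁹ W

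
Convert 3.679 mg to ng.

3679000 ng

milli = 10^-3, nano = 10^-9; factor is 10^6.
3.679 × 10^6 = 3679000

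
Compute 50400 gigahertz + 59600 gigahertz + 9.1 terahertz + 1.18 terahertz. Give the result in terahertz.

120.28 terahertz

In terahertz:
  50400 gigahertz = 50400 × 10^-3 terahertz = 50.4
  59600 gigahertz = 59600 × 10^-3 terahertz = 59.6
  9.1 terahertz → 9.1
  1.18 terahertz → 1.18
Sum: 50.4 + 59.6 + 9.1 + 1.18 = 120.28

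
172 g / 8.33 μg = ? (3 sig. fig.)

(172) / (8.33 × 10⁻⁶) = 20.65 × 10⁶

20600000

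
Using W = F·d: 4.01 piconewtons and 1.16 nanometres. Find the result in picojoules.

0.0000000046516 picojoules

4.01e-12 × 1.16e-9 = 4.6516e-21 J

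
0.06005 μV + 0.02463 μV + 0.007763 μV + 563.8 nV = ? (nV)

In nV:
  0.06005 μV = 0.06005 × 10³ nV = 60.05
  0.02463 μV = 0.02463 × 10³ nV = 24.63
  0.007763 μV = 0.007763 × 10³ nV = 7.763
  563.8 nV → 563.8
Sum: 60.05 + 24.63 + 7.763 + 563.8 = 656.243

656.243 nV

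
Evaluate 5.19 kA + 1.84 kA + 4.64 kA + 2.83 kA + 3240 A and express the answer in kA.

In kA:
  5.19 kA → 5.19
  1.84 kA → 1.84
  4.64 kA → 4.64
  2.83 kA → 2.83
  3240 A = 3240 × 10^-3 kA = 3.24
Sum: 5.19 + 1.84 + 4.64 + 2.83 + 3.24 = 17.74

17.74 kA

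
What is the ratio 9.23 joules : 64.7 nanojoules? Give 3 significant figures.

143000000

(9.23) / (64.7e-9) = 0.1427e9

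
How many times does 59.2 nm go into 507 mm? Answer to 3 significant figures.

8560000

(507 × 10^-3) / (59.2 × 10^-9) = 8.564 × 10^6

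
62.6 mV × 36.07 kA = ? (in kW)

2.257982 kW

62.6 × 10^-3 × 36.07 × 10^3 = 2257.982 W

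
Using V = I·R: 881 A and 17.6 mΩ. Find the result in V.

15.5056 V

881 × 17.6 × 10^-3 = 15505.6 × 10^-3 V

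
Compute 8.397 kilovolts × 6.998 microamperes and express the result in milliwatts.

58.762206 milliwatts

8.397 × 10³ × 6.998 × 10⁻⁶ = 58.762206 × 10⁻³ W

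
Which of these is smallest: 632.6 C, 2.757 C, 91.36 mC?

91.36 mC

632.6 C = 632.6 C
2.757 C = 2.757 C
91.36 mC = 0.09136 C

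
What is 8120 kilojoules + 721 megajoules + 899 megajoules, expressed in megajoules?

1628.12 megajoules

In megajoules:
  8120 kilojoules = 8120 × 10⁻³ megajoules = 8.12
  721 megajoules → 721
  899 megajoules → 899
Sum: 8.12 + 721 + 899 = 1628.12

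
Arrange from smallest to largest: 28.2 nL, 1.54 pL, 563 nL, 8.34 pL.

28.2 nL = 0.0000000282 L
1.54 pL = 0.00000000000154 L
563 nL = 0.000000563 L
8.34 pL = 0.00000000000834 L

1.54 pL < 8.34 pL < 28.2 nL < 563 nL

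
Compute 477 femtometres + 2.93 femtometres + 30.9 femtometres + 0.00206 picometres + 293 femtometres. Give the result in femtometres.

In femtometres:
  477 femtometres → 477
  2.93 femtometres → 2.93
  30.9 femtometres → 30.9
  0.00206 picometres = 0.00206e3 femtometres = 2.06
  293 femtometres → 293
Sum: 477 + 2.93 + 30.9 + 2.06 + 293 = 805.89

805.89 femtometres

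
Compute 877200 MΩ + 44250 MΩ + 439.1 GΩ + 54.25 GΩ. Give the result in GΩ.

1414.8 GΩ

In GΩ:
  877200 MΩ = 877200 × 10^-3 GΩ = 877.2
  44250 MΩ = 44250 × 10^-3 GΩ = 44.25
  439.1 GΩ → 439.1
  54.25 GΩ → 54.25
Sum: 877.2 + 44.25 + 439.1 + 54.25 = 1414.8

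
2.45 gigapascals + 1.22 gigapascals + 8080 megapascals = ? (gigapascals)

11.75 gigapascals

In gigapascals:
  2.45 gigapascals → 2.45
  1.22 gigapascals → 1.22
  8080 megapascals = 8080 × 10⁻³ gigapascals = 8.08
Sum: 2.45 + 1.22 + 8.08 = 11.75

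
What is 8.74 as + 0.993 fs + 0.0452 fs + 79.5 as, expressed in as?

In as:
  8.74 as → 8.74
  0.993 fs = 0.993 × 10³ as = 993
  0.0452 fs = 0.0452 × 10³ as = 45.2
  79.5 as → 79.5
Sum: 8.74 + 993 + 45.2 + 79.5 = 1126.44

1126.44 as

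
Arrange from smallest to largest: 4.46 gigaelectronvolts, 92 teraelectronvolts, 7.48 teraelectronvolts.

4.46 gigaelectronvolts < 7.48 teraelectronvolts < 92 teraelectronvolts

4.46 gigaelectronvolts = 4460000000 electronvolts
92 teraelectronvolts = 92000000000000 electronvolts
7.48 teraelectronvolts = 7480000000000 electronvolts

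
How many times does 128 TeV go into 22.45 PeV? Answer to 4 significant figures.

(22.45 × 10¹⁵) / (128 × 10¹²) = 0.17539 × 10³

175.4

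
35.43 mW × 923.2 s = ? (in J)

35.43e-3 × 923.2 = 32708.976e-3 J

32.708976 J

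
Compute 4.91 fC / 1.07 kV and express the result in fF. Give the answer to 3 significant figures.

0.00459 fF

(4.91 × 10⁻¹⁵) / (1.07 × 10³) = 4.5888 × 10⁻¹⁸ F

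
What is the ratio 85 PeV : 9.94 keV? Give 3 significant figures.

(85 × 10¹⁵) / (9.94 × 10³) = 8.551 × 10¹²

8550000000000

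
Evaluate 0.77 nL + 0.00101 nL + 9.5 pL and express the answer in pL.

In pL:
  0.77 nL = 0.77 × 10³ pL = 770
  0.00101 nL = 0.00101 × 10³ pL = 1.01
  9.5 pL → 9.5
Sum: 770 + 1.01 + 9.5 = 780.51

780.51 pL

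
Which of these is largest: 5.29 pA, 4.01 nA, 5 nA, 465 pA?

5.29 pA = 0.00000000000529 A
4.01 nA = 0.00000000401 A
5 nA = 0.000000005 A
465 pA = 0.000000000465 A

5 nA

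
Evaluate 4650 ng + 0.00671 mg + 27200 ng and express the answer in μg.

38.56 μg

In μg:
  4650 ng = 4650 × 10^-3 μg = 4.65
  0.00671 mg = 0.00671 × 10^3 μg = 6.71
  27200 ng = 27200 × 10^-3 μg = 27.2
Sum: 4.65 + 6.71 + 27.2 = 38.56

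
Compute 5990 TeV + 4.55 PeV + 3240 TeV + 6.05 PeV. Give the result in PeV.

19.83 PeV

In PeV:
  5990 TeV = 5990 × 10⁻³ PeV = 5.99
  4.55 PeV → 4.55
  3240 TeV = 3240 × 10⁻³ PeV = 3.24
  6.05 PeV → 6.05
Sum: 5.99 + 4.55 + 3.24 + 6.05 = 19.83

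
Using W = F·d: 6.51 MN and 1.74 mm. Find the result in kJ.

6.51 × 10^6 × 1.74 × 10^-3 = 11.3274 × 10^3 J

11.3274 kJ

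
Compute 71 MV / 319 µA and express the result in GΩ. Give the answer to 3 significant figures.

223 GΩ

(71 × 10⁶) / (319 × 10⁻⁶) = 0.22257 × 10¹² Ω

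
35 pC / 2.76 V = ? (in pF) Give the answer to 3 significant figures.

12.7 pF

(35 × 10⁻¹²) / (2.76) = 12.681 × 10⁻¹² F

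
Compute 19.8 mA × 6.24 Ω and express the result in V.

19.8 × 10^-3 × 6.24 = 123.552 × 10^-3 V

0.123552 V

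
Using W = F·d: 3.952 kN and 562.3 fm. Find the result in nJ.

2.2222096 nJ

3.952e3 × 562.3e-15 = 2222.2096e-12 J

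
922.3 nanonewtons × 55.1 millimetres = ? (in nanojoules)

50.81873 nanojoules

922.3 × 10^-9 × 55.1 × 10^-3 = 50818.73 × 10^-12 J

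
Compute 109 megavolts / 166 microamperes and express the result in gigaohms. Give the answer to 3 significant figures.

657 gigaohms

(109 × 10^6) / (166 × 10^-6) = 0.65663 × 10^12 Ω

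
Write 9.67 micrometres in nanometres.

9670 nanometres

micro = 10^-6, nano = 10^-9; factor is 10^3.
9.67 × 10^3 = 9670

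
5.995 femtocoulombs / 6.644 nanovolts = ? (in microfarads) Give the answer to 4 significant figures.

0.9023 microfarads

(5.995e-15) / (6.644e-9) = 0.902318e-6 F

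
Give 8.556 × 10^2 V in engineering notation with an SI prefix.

= 855.6 V; mantissa already in [1, 1000).

855.6 V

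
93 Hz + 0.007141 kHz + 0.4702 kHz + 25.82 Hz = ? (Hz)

596.161 Hz

In Hz:
  93 Hz → 93
  0.007141 kHz = 0.007141 × 10^3 Hz = 7.141
  0.4702 kHz = 0.4702 × 10^3 Hz = 470.2
  25.82 Hz → 25.82
Sum: 93 + 7.141 + 470.2 + 25.82 = 596.161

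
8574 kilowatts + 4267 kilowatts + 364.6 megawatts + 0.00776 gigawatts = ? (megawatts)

In megawatts:
  8574 kilowatts = 8574e-3 megawatts = 8.574
  4267 kilowatts = 4267e-3 megawatts = 4.267
  364.6 megawatts → 364.6
  0.00776 gigawatts = 0.00776e3 megawatts = 7.76
Sum: 8.574 + 4.267 + 364.6 + 7.76 = 385.201

385.201 megawatts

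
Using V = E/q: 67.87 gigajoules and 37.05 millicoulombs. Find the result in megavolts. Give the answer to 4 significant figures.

1832000 megavolts

(67.87e9) / (37.05e-3) = 1.83185e12 V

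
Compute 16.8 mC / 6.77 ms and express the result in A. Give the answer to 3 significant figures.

2.48 A

(16.8 × 10⁻³) / (6.77 × 10⁻³) = 2.4815 A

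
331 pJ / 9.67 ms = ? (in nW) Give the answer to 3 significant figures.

(331 × 10^-12) / (9.67 × 10^-3) = 34.23 × 10^-9 W

34.2 nW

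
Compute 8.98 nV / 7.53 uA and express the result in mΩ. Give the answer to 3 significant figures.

(8.98 × 10^-9) / (7.53 × 10^-6) = 1.1926 × 10^-3 Ω

1.19 mΩ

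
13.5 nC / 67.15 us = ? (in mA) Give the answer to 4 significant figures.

0.2010 mA

(13.5 × 10^-9) / (67.15 × 10^-6) = 0.201042 × 10^-3 A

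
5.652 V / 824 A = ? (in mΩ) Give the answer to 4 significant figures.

6.859 mΩ

(5.652) / (824) = 0.00685922 Ω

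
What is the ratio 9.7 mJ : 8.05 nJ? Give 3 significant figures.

(9.7 × 10⁻³) / (8.05 × 10⁻⁹) = 1.205 × 10⁶

1200000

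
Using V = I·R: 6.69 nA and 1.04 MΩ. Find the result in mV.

6.9576 mV

6.69 × 10^-9 × 1.04 × 10^6 = 6.9576 × 10^-3 V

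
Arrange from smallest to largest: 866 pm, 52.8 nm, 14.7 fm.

14.7 fm < 866 pm < 52.8 nm

866 pm = 0.000000000866 m
52.8 nm = 0.0000000528 m
14.7 fm = 0.0000000000000147 m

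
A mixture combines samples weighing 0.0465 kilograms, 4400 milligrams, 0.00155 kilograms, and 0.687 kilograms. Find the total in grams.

In grams:
  0.0465 kilograms = 0.0465 × 10³ grams = 46.5
  4400 milligrams = 4400 × 10⁻³ grams = 4.4
  0.00155 kilograms = 0.00155 × 10³ grams = 1.55
  0.687 kilograms = 0.687 × 10³ grams = 687
Sum: 46.5 + 4.4 + 1.55 + 687 = 739.45

739.45 grams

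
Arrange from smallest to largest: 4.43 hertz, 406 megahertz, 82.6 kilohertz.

4.43 hertz = 4.43 hertz
406 megahertz = 406000000 hertz
82.6 kilohertz = 82600 hertz

4.43 hertz < 82.6 kilohertz < 406 megahertz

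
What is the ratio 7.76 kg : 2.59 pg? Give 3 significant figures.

3000000000000000

(7.76 × 10³) / (2.59 × 10⁻¹²) = 2.996 × 10¹⁵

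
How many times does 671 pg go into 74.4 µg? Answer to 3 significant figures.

(74.4e-6) / (671e-12) = 0.1109e6

111000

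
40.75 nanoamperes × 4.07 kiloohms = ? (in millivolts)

0.1658525 millivolts

40.75e-9 × 4.07e3 = 165.8525e-6 V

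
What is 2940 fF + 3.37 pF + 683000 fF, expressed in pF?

In pF:
  2940 fF = 2940e-3 pF = 2.94
  3.37 pF → 3.37
  683000 fF = 683000e-3 pF = 683
Sum: 2.94 + 3.37 + 683 = 689.31

689.31 pF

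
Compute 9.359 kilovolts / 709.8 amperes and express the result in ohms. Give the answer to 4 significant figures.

13.19 ohms

(9.359 × 10^3) / (709.8) = 0.0131854 × 10^3 Ω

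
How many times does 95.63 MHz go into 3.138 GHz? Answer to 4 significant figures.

(3.138 × 10⁹) / (95.63 × 10⁶) = 0.032814 × 10³

32.81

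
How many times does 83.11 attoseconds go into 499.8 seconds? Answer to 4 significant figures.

6014000000000000000

(499.8) / (83.11 × 10^-18) = 6.0137 × 10^18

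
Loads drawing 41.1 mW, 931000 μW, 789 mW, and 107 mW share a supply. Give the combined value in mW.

In mW:
  41.1 mW → 41.1
  931000 μW = 931000 × 10^-3 mW = 931
  789 mW → 789
  107 mW → 107
Sum: 41.1 + 931 + 789 + 107 = 1868.1

1868.1 mW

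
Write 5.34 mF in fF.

milli = 10⁻³, femto = 10⁻¹⁵; factor is 10¹².
5.34 × 10¹² = 5340000000000

5340000000000 fF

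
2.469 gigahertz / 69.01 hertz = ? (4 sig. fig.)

(2.469 × 10^9) / (69.01) = 0.035777 × 10^9

35780000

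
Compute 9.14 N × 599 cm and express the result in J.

9.14 × 599 × 10^-2 = 5474.86 × 10^-2 J

54.7486 J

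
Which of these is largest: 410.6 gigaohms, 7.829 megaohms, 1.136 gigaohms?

410.6 gigaohms

410.6 gigaohms = 410600000000 ohms
7.829 megaohms = 7829000 ohms
1.136 gigaohms = 1136000000 ohms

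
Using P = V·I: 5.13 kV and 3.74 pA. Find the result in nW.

19.1862 nW

5.13 × 10^3 × 3.74 × 10^-12 = 19.1862 × 10^-9 W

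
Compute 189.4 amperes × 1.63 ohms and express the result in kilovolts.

0.308722 kilovolts

189.4 × 1.63 = 308.722 V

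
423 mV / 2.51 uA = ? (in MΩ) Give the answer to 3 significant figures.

(423 × 10^-3) / (2.51 × 10^-6) = 168.53 × 10^3 Ω

0.169 MΩ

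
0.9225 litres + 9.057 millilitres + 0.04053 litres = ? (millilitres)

972.087 millilitres

In millilitres:
  0.9225 litres = 0.9225e3 millilitres = 922.5
  9.057 millilitres → 9.057
  0.04053 litres = 0.04053e3 millilitres = 40.53
Sum: 922.5 + 9.057 + 40.53 = 972.087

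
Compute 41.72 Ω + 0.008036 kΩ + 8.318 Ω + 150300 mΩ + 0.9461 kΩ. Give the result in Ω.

1154.474 Ω

In Ω:
  41.72 Ω → 41.72
  0.008036 kΩ = 0.008036e3 Ω = 8.036
  8.318 Ω → 8.318
  150300 mΩ = 150300e-3 Ω = 150.3
  0.9461 kΩ = 0.9461e3 Ω = 946.1
Sum: 41.72 + 8.036 + 8.318 + 150.3 + 946.1 = 1154.474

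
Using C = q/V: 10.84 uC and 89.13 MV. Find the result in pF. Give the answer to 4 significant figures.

(10.84e-6) / (89.13e6) = 0.12162e-12 F

0.1216 pF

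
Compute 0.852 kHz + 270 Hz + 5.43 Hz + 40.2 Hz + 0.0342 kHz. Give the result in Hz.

In Hz:
  0.852 kHz = 0.852 × 10³ Hz = 852
  270 Hz → 270
  5.43 Hz → 5.43
  40.2 Hz → 40.2
  0.0342 kHz = 0.0342 × 10³ Hz = 34.2
Sum: 852 + 270 + 5.43 + 40.2 + 34.2 = 1201.83

1201.83 Hz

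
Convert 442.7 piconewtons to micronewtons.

0.0004427 micronewtons

pico = 1e-12, micro = 1e-6; factor is 1e-6.
442.7 × 1e-6 = 0.0004427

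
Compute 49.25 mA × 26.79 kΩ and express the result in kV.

1.3194075 kV

49.25e-3 × 26.79e3 = 1319.4075 V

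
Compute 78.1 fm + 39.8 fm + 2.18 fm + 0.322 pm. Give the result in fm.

442.08 fm

In fm:
  78.1 fm → 78.1
  39.8 fm → 39.8
  2.18 fm → 2.18
  0.322 pm = 0.322 × 10³ fm = 322
Sum: 78.1 + 39.8 + 2.18 + 322 = 442.08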